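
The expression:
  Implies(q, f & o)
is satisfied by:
  {f: True, o: True, q: False}
  {f: True, o: False, q: False}
  {o: True, f: False, q: False}
  {f: False, o: False, q: False}
  {q: True, f: True, o: True}


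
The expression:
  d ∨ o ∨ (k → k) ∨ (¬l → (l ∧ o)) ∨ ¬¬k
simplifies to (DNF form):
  True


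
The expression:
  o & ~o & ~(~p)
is never true.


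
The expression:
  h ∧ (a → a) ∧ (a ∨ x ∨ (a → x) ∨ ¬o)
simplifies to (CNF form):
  h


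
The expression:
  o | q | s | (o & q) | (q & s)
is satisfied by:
  {q: True, s: True, o: True}
  {q: True, s: True, o: False}
  {q: True, o: True, s: False}
  {q: True, o: False, s: False}
  {s: True, o: True, q: False}
  {s: True, o: False, q: False}
  {o: True, s: False, q: False}


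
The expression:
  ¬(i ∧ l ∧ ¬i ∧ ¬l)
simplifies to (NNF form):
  True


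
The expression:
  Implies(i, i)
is always true.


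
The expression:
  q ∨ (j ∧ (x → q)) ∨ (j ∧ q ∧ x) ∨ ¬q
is always true.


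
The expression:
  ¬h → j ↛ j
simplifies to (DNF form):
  h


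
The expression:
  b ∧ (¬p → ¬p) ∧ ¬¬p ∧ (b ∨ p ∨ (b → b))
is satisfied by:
  {p: True, b: True}


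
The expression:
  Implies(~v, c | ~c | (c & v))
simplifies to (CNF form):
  True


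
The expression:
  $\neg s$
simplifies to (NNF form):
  $\neg s$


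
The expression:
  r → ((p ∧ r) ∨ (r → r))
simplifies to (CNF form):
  True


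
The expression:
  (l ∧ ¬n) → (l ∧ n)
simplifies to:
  n ∨ ¬l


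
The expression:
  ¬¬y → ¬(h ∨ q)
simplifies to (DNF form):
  (¬h ∧ ¬q) ∨ ¬y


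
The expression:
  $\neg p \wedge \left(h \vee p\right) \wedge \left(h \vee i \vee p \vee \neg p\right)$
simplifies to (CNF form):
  $h \wedge \neg p$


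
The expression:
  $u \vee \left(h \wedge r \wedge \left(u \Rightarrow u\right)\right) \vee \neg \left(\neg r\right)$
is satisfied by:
  {r: True, u: True}
  {r: True, u: False}
  {u: True, r: False}


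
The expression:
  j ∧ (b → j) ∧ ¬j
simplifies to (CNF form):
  False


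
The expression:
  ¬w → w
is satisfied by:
  {w: True}


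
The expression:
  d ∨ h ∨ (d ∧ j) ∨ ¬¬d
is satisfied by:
  {d: True, h: True}
  {d: True, h: False}
  {h: True, d: False}


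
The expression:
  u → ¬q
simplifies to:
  ¬q ∨ ¬u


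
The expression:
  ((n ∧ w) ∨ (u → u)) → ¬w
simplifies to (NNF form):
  ¬w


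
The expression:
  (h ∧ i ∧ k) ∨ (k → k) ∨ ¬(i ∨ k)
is always true.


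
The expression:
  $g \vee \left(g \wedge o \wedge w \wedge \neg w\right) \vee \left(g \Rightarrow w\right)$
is always true.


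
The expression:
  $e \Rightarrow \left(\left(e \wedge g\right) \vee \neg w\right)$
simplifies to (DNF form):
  $g \vee \neg e \vee \neg w$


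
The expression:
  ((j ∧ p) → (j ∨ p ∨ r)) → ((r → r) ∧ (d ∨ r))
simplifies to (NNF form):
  d ∨ r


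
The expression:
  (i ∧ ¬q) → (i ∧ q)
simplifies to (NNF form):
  q ∨ ¬i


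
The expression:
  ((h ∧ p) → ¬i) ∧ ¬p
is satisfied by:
  {p: False}


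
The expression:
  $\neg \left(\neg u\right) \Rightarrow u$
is always true.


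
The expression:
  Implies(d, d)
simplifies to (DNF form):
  True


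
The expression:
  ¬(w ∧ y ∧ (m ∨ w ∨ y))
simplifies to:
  ¬w ∨ ¬y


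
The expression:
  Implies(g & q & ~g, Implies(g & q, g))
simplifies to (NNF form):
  True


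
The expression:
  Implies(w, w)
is always true.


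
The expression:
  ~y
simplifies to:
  ~y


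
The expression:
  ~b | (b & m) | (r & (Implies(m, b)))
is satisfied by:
  {r: True, m: True, b: False}
  {r: True, m: False, b: False}
  {m: True, r: False, b: False}
  {r: False, m: False, b: False}
  {r: True, b: True, m: True}
  {r: True, b: True, m: False}
  {b: True, m: True, r: False}


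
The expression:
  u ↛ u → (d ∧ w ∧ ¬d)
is always true.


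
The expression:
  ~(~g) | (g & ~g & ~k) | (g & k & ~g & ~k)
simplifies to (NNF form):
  g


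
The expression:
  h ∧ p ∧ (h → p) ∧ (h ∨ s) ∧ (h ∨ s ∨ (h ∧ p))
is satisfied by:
  {h: True, p: True}


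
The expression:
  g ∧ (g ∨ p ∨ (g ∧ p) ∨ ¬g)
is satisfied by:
  {g: True}


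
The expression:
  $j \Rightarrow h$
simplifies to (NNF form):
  $h \vee \neg j$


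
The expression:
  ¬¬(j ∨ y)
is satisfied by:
  {y: True, j: True}
  {y: True, j: False}
  {j: True, y: False}


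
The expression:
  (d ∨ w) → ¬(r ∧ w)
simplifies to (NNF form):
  ¬r ∨ ¬w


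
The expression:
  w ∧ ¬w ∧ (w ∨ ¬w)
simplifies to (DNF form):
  False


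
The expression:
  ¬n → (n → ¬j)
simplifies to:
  True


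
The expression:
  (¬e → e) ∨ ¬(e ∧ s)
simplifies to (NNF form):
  True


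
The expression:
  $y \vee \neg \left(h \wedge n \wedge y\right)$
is always true.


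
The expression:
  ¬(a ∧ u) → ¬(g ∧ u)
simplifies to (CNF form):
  a ∨ ¬g ∨ ¬u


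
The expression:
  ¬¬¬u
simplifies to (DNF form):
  ¬u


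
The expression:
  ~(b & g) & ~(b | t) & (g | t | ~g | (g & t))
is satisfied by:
  {t: False, b: False}


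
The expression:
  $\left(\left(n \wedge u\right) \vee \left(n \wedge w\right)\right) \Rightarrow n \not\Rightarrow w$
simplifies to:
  $\neg n \vee \neg w$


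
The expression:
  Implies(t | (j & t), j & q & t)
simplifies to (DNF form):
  ~t | (j & q)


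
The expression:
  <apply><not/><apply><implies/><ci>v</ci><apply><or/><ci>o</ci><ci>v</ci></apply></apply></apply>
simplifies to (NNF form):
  <false/>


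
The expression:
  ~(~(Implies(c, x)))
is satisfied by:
  {x: True, c: False}
  {c: False, x: False}
  {c: True, x: True}


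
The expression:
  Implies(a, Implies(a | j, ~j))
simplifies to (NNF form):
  ~a | ~j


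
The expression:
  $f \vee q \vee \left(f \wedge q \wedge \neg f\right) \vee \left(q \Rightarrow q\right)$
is always true.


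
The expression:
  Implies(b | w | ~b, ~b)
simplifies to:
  ~b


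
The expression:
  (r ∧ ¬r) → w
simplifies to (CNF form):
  True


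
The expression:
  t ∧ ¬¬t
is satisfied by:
  {t: True}


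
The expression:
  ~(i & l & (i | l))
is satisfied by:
  {l: False, i: False}
  {i: True, l: False}
  {l: True, i: False}


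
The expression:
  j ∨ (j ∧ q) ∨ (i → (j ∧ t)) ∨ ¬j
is always true.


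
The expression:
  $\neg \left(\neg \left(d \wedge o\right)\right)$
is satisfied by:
  {d: True, o: True}


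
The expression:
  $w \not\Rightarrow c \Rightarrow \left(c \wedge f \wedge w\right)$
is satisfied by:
  {c: True, w: False}
  {w: False, c: False}
  {w: True, c: True}


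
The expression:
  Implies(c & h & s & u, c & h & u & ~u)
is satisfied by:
  {s: False, c: False, u: False, h: False}
  {h: True, s: False, c: False, u: False}
  {u: True, s: False, c: False, h: False}
  {h: True, u: True, s: False, c: False}
  {c: True, h: False, s: False, u: False}
  {h: True, c: True, s: False, u: False}
  {u: True, c: True, h: False, s: False}
  {h: True, u: True, c: True, s: False}
  {s: True, u: False, c: False, h: False}
  {h: True, s: True, u: False, c: False}
  {u: True, s: True, h: False, c: False}
  {h: True, u: True, s: True, c: False}
  {c: True, s: True, u: False, h: False}
  {h: True, c: True, s: True, u: False}
  {u: True, c: True, s: True, h: False}


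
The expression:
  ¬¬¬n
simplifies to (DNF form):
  ¬n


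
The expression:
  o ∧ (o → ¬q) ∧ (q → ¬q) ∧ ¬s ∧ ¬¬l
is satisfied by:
  {o: True, l: True, q: False, s: False}


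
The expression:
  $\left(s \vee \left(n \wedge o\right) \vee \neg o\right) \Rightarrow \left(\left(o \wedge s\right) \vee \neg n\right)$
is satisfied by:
  {o: True, s: True, n: False}
  {o: True, s: False, n: False}
  {s: True, o: False, n: False}
  {o: False, s: False, n: False}
  {n: True, o: True, s: True}


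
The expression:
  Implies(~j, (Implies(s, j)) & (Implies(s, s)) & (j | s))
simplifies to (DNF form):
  j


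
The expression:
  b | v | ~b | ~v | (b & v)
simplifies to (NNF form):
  True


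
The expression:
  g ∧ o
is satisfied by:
  {g: True, o: True}


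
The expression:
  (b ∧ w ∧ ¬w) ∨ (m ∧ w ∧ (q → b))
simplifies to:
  m ∧ w ∧ (b ∨ ¬q)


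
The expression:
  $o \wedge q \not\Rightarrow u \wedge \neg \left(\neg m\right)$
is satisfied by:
  {m: True, o: True, q: True, u: False}


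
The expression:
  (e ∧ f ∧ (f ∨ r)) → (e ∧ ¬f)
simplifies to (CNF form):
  ¬e ∨ ¬f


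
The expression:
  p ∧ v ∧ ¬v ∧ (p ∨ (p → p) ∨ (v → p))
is never true.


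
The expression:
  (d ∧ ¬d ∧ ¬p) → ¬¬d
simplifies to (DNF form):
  True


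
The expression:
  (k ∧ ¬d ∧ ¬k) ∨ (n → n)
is always true.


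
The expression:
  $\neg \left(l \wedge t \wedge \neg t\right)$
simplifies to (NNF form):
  $\text{True}$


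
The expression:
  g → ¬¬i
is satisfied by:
  {i: True, g: False}
  {g: False, i: False}
  {g: True, i: True}


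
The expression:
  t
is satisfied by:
  {t: True}


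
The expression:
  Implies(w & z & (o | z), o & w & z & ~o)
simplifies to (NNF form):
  ~w | ~z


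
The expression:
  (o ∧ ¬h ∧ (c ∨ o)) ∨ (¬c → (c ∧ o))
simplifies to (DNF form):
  c ∨ (o ∧ ¬h)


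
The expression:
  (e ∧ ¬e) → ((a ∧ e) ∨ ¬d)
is always true.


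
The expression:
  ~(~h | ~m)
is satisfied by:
  {h: True, m: True}


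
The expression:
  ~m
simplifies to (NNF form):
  ~m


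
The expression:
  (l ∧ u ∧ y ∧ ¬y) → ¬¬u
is always true.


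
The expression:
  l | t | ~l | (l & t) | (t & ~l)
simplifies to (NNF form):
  True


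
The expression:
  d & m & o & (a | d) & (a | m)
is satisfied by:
  {m: True, d: True, o: True}


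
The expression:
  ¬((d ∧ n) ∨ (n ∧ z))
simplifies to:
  (¬d ∧ ¬z) ∨ ¬n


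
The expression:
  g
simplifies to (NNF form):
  g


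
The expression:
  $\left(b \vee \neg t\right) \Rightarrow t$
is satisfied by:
  {t: True}


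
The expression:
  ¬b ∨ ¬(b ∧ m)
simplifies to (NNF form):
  ¬b ∨ ¬m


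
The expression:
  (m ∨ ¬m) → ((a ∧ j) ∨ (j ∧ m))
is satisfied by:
  {j: True, a: True, m: True}
  {j: True, a: True, m: False}
  {j: True, m: True, a: False}


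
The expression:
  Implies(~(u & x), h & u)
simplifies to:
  u & (h | x)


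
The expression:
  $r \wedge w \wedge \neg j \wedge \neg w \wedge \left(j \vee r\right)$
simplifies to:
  $\text{False}$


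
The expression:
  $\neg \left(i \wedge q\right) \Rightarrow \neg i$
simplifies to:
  $q \vee \neg i$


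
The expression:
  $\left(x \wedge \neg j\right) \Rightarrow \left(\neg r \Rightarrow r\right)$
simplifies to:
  $j \vee r \vee \neg x$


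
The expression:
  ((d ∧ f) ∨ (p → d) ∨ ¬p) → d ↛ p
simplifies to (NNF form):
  (d ∧ ¬p) ∨ (p ∧ ¬d)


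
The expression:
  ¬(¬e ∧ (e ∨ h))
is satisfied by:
  {e: True, h: False}
  {h: False, e: False}
  {h: True, e: True}


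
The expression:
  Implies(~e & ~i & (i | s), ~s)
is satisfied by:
  {i: True, e: True, s: False}
  {i: True, s: False, e: False}
  {e: True, s: False, i: False}
  {e: False, s: False, i: False}
  {i: True, e: True, s: True}
  {i: True, s: True, e: False}
  {e: True, s: True, i: False}


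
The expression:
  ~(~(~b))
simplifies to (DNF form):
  ~b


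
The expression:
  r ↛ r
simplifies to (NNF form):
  False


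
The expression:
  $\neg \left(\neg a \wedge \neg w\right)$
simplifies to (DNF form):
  $a \vee w$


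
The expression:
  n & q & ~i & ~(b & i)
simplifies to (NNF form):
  n & q & ~i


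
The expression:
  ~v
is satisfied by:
  {v: False}


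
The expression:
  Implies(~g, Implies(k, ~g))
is always true.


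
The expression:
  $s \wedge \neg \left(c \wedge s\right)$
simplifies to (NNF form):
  $s \wedge \neg c$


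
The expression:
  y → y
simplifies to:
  True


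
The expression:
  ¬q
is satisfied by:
  {q: False}


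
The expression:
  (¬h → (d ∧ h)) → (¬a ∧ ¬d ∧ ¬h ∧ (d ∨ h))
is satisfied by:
  {h: False}


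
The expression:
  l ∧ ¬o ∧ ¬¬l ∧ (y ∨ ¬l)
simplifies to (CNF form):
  l ∧ y ∧ ¬o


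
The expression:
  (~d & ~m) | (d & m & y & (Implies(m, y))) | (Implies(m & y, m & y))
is always true.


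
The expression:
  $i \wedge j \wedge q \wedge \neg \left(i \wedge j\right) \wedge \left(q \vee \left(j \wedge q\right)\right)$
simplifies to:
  $\text{False}$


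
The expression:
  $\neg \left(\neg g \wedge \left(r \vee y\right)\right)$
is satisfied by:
  {g: True, y: False, r: False}
  {r: True, g: True, y: False}
  {g: True, y: True, r: False}
  {r: True, g: True, y: True}
  {r: False, y: False, g: False}


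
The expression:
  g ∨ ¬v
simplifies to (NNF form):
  g ∨ ¬v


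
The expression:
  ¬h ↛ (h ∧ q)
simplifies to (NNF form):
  ¬h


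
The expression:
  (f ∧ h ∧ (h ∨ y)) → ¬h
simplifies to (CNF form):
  ¬f ∨ ¬h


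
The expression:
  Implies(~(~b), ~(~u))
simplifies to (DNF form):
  u | ~b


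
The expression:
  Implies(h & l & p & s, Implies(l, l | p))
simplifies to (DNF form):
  True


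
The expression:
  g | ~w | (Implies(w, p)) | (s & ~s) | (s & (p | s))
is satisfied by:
  {p: True, g: True, s: True, w: False}
  {p: True, g: True, w: False, s: False}
  {p: True, s: True, w: False, g: False}
  {p: True, w: False, s: False, g: False}
  {g: True, s: True, w: False, p: False}
  {g: True, w: False, s: False, p: False}
  {s: True, g: False, w: False, p: False}
  {g: False, w: False, s: False, p: False}
  {g: True, p: True, w: True, s: True}
  {g: True, p: True, w: True, s: False}
  {p: True, w: True, s: True, g: False}
  {p: True, w: True, g: False, s: False}
  {s: True, w: True, g: True, p: False}
  {w: True, g: True, p: False, s: False}
  {w: True, s: True, p: False, g: False}


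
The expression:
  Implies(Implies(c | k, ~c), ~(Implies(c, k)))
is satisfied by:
  {c: True}


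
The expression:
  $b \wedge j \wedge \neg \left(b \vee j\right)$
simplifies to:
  $\text{False}$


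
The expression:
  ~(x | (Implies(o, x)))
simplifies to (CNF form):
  o & ~x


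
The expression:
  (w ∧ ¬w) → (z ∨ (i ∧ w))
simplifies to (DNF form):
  True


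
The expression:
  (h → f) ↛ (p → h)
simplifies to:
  p ∧ ¬h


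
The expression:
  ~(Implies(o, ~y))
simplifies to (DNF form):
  o & y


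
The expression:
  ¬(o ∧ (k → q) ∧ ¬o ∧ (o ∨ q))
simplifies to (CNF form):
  True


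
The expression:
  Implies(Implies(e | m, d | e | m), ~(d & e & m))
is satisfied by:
  {m: False, d: False, e: False}
  {e: True, m: False, d: False}
  {d: True, m: False, e: False}
  {e: True, d: True, m: False}
  {m: True, e: False, d: False}
  {e: True, m: True, d: False}
  {d: True, m: True, e: False}


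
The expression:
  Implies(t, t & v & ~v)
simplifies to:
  ~t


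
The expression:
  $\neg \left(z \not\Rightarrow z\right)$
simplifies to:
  $\text{True}$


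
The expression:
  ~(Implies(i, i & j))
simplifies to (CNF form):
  i & ~j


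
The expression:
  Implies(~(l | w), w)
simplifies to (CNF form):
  l | w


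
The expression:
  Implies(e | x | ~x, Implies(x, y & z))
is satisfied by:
  {y: True, z: True, x: False}
  {y: True, z: False, x: False}
  {z: True, y: False, x: False}
  {y: False, z: False, x: False}
  {y: True, x: True, z: True}


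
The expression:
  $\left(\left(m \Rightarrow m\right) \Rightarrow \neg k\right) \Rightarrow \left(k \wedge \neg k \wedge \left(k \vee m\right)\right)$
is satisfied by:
  {k: True}


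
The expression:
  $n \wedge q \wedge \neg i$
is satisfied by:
  {q: True, n: True, i: False}


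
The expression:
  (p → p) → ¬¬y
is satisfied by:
  {y: True}


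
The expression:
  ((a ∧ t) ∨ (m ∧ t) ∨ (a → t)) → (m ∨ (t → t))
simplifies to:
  True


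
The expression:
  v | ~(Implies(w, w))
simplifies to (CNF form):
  v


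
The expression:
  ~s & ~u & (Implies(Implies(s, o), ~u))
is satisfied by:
  {u: False, s: False}


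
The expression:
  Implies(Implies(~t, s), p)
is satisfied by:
  {p: True, s: False, t: False}
  {t: True, p: True, s: False}
  {p: True, s: True, t: False}
  {t: True, p: True, s: True}
  {t: False, s: False, p: False}


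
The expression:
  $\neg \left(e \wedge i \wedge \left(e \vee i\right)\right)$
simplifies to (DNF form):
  $\neg e \vee \neg i$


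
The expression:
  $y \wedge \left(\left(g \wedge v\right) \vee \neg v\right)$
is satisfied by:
  {g: True, y: True, v: False}
  {y: True, v: False, g: False}
  {g: True, v: True, y: True}


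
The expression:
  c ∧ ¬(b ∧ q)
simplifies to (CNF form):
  c ∧ (¬b ∨ ¬q)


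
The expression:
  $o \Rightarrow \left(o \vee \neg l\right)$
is always true.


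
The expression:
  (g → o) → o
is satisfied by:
  {o: True, g: True}
  {o: True, g: False}
  {g: True, o: False}


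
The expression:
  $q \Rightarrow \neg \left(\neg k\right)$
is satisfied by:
  {k: True, q: False}
  {q: False, k: False}
  {q: True, k: True}


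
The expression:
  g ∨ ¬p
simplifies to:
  g ∨ ¬p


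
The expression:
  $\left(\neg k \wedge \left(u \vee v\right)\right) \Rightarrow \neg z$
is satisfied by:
  {k: True, u: False, v: False, z: False}
  {k: True, v: True, u: False, z: False}
  {k: True, u: True, v: False, z: False}
  {k: True, v: True, u: True, z: False}
  {k: False, u: False, v: False, z: False}
  {v: True, k: False, u: False, z: False}
  {u: True, k: False, v: False, z: False}
  {v: True, u: True, k: False, z: False}
  {z: True, k: True, u: False, v: False}
  {z: True, v: True, k: True, u: False}
  {z: True, k: True, u: True, v: False}
  {z: True, v: True, k: True, u: True}
  {z: True, k: False, u: False, v: False}


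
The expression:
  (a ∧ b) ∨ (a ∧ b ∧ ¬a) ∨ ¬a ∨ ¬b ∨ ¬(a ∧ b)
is always true.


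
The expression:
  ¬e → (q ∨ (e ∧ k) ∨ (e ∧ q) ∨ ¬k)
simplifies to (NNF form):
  e ∨ q ∨ ¬k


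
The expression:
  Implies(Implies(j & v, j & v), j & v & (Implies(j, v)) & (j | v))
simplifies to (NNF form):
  j & v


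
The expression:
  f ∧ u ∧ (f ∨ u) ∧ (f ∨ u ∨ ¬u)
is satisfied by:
  {u: True, f: True}


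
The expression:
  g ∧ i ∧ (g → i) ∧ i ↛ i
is never true.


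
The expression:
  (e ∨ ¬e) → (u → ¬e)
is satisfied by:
  {u: False, e: False}
  {e: True, u: False}
  {u: True, e: False}


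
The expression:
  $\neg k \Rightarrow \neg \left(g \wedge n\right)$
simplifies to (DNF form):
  $k \vee \neg g \vee \neg n$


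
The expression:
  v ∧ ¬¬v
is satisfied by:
  {v: True}


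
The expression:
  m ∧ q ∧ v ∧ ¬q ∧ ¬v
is never true.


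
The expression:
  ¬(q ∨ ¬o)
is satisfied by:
  {o: True, q: False}


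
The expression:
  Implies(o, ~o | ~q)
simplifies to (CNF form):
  ~o | ~q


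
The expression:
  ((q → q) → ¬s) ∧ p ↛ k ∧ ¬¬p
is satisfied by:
  {p: True, k: False, s: False}


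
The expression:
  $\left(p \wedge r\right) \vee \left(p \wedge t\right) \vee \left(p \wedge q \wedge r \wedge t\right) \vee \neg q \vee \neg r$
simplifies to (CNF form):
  $p \vee \neg q \vee \neg r$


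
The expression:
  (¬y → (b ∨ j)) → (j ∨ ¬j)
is always true.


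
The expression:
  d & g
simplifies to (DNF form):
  d & g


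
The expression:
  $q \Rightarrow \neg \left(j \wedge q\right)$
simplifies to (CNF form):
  $\neg j \vee \neg q$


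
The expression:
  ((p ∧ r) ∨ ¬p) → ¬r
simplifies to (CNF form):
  ¬r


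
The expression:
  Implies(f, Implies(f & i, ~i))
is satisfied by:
  {i: False, f: False}
  {f: True, i: False}
  {i: True, f: False}


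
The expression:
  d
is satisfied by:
  {d: True}


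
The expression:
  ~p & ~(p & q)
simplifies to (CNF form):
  ~p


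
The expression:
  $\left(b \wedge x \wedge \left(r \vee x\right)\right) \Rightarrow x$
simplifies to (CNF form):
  $\text{True}$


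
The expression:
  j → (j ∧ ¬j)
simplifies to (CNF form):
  ¬j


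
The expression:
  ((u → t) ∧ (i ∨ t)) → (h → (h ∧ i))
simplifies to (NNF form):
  i ∨ ¬h ∨ ¬t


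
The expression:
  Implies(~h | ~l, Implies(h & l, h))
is always true.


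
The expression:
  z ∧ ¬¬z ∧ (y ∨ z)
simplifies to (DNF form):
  z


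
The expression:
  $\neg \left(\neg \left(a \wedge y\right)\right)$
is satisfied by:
  {a: True, y: True}


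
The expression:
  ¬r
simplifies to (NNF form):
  ¬r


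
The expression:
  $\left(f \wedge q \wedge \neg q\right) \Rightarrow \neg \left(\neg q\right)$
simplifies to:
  $\text{True}$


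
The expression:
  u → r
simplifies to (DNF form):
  r ∨ ¬u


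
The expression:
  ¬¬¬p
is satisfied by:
  {p: False}


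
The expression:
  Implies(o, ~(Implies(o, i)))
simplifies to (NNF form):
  ~i | ~o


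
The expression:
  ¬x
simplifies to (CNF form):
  ¬x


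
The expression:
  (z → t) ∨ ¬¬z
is always true.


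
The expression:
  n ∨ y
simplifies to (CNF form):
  n ∨ y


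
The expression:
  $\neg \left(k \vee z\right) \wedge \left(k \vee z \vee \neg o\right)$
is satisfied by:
  {o: False, z: False, k: False}


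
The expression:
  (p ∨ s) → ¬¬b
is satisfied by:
  {b: True, p: False, s: False}
  {b: True, s: True, p: False}
  {b: True, p: True, s: False}
  {b: True, s: True, p: True}
  {s: False, p: False, b: False}


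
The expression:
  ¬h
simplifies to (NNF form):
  ¬h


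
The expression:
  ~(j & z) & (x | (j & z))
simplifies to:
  x & (~j | ~z)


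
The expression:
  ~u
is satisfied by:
  {u: False}


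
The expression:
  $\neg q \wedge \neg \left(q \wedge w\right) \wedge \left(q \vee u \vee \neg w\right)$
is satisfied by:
  {u: True, q: False, w: False}
  {q: False, w: False, u: False}
  {u: True, w: True, q: False}


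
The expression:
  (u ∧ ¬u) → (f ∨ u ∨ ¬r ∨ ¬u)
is always true.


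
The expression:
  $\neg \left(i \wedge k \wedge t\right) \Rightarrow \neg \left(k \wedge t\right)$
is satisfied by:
  {i: True, k: False, t: False}
  {k: False, t: False, i: False}
  {i: True, t: True, k: False}
  {t: True, k: False, i: False}
  {i: True, k: True, t: False}
  {k: True, i: False, t: False}
  {i: True, t: True, k: True}


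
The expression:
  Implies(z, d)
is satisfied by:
  {d: True, z: False}
  {z: False, d: False}
  {z: True, d: True}


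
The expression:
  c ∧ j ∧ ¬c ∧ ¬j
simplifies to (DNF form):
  False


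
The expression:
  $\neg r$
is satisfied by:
  {r: False}


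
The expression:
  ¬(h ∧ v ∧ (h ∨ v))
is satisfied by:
  {h: False, v: False}
  {v: True, h: False}
  {h: True, v: False}


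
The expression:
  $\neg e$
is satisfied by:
  {e: False}


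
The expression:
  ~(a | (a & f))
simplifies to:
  ~a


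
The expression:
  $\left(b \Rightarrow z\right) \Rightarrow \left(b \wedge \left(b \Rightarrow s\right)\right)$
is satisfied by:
  {b: True, s: True, z: False}
  {b: True, s: False, z: False}
  {b: True, z: True, s: True}


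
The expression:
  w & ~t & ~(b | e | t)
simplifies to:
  w & ~b & ~e & ~t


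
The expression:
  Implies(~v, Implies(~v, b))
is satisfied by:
  {b: True, v: True}
  {b: True, v: False}
  {v: True, b: False}


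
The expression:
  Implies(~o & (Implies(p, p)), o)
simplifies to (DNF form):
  o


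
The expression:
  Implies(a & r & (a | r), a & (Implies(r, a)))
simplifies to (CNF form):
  True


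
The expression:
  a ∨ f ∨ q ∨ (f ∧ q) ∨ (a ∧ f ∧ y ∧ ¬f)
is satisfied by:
  {a: True, q: True, f: True}
  {a: True, q: True, f: False}
  {a: True, f: True, q: False}
  {a: True, f: False, q: False}
  {q: True, f: True, a: False}
  {q: True, f: False, a: False}
  {f: True, q: False, a: False}


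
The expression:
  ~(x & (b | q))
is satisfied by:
  {b: False, x: False, q: False}
  {q: True, b: False, x: False}
  {b: True, q: False, x: False}
  {q: True, b: True, x: False}
  {x: True, q: False, b: False}


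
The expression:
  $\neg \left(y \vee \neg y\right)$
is never true.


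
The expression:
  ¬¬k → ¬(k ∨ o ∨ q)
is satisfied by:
  {k: False}


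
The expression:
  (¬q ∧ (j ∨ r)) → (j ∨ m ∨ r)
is always true.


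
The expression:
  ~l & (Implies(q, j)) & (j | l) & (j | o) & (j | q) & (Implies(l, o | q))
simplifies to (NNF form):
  j & ~l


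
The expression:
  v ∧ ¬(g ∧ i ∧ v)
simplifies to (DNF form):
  (v ∧ ¬g) ∨ (v ∧ ¬i)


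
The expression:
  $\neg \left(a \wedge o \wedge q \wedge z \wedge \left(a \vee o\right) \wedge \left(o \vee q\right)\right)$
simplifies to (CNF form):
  $\neg a \vee \neg o \vee \neg q \vee \neg z$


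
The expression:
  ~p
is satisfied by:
  {p: False}


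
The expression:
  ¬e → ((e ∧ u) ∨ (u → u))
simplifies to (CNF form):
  True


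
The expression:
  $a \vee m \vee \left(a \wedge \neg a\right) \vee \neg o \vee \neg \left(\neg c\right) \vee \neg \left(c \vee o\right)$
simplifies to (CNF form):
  $a \vee c \vee m \vee \neg o$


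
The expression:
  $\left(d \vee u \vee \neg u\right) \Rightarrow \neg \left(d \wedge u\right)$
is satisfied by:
  {u: False, d: False}
  {d: True, u: False}
  {u: True, d: False}


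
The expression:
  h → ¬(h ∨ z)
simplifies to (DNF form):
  ¬h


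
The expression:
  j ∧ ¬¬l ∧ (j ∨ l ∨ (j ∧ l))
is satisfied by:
  {j: True, l: True}


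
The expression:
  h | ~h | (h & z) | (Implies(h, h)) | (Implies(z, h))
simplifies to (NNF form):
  True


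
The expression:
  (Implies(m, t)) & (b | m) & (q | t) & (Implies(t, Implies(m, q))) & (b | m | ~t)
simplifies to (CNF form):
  (b | m) & (q | t) & (q | ~m) & (t | ~m)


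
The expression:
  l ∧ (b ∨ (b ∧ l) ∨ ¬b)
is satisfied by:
  {l: True}


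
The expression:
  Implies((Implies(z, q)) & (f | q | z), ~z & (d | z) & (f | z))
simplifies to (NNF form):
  (z & ~q) | (~f & ~q) | (d & f & ~z)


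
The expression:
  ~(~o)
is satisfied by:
  {o: True}


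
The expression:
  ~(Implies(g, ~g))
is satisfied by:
  {g: True}


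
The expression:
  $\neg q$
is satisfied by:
  {q: False}


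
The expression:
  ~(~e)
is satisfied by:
  {e: True}


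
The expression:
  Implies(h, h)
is always true.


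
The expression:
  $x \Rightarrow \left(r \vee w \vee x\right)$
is always true.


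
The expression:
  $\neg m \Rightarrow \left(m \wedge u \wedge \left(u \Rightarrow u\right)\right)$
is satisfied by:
  {m: True}


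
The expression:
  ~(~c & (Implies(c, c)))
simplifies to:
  c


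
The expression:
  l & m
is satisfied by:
  {m: True, l: True}


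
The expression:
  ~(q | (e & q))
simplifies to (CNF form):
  ~q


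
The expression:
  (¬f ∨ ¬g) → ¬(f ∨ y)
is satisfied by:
  {g: True, f: False, y: False}
  {f: False, y: False, g: False}
  {g: True, f: True, y: False}
  {y: True, g: True, f: True}


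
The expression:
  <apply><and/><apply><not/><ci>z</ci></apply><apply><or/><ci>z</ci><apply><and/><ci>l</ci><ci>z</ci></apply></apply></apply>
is never true.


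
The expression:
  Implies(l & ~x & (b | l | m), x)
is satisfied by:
  {x: True, l: False}
  {l: False, x: False}
  {l: True, x: True}


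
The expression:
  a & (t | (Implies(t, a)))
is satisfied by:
  {a: True}


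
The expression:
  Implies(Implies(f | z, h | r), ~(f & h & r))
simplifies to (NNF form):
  ~f | ~h | ~r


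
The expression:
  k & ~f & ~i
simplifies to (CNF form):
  k & ~f & ~i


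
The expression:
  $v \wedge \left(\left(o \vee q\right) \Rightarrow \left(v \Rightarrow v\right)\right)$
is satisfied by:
  {v: True}


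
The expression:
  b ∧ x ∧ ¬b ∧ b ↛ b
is never true.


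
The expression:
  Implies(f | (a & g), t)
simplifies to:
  t | (~a & ~f) | (~f & ~g)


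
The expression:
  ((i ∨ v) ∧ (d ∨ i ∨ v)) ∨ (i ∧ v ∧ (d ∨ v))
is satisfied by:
  {i: True, v: True}
  {i: True, v: False}
  {v: True, i: False}


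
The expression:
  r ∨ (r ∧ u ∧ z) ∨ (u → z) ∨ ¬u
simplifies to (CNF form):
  r ∨ z ∨ ¬u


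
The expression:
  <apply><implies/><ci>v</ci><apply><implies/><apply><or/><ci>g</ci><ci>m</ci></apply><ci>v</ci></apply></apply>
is always true.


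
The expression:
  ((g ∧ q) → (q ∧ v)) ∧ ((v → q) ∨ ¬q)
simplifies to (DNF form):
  v ∨ ¬g ∨ ¬q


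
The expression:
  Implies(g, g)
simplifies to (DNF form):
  True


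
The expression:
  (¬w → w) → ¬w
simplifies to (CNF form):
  ¬w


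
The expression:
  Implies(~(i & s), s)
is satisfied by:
  {s: True}


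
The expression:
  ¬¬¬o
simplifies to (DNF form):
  ¬o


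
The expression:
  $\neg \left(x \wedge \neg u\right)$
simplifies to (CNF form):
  $u \vee \neg x$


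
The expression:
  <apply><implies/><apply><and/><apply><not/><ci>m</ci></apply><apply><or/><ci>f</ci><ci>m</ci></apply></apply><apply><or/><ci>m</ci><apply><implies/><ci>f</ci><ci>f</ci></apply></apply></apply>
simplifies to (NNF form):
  <true/>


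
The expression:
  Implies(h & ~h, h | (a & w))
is always true.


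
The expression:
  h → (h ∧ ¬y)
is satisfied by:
  {h: False, y: False}
  {y: True, h: False}
  {h: True, y: False}


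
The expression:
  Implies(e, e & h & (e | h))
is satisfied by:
  {h: True, e: False}
  {e: False, h: False}
  {e: True, h: True}


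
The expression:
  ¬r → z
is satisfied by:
  {r: True, z: True}
  {r: True, z: False}
  {z: True, r: False}


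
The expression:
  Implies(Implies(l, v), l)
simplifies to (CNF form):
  l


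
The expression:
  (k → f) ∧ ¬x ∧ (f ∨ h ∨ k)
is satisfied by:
  {f: True, h: True, x: False, k: False}
  {f: True, h: False, x: False, k: False}
  {k: True, f: True, h: True, x: False}
  {k: True, f: True, h: False, x: False}
  {h: True, k: False, f: False, x: False}


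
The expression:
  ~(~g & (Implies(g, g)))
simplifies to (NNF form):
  g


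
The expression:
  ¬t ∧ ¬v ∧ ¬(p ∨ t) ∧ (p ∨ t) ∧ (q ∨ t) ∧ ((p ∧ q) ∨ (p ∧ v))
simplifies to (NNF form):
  False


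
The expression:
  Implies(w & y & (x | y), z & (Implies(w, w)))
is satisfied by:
  {z: True, w: False, y: False}
  {w: False, y: False, z: False}
  {y: True, z: True, w: False}
  {y: True, w: False, z: False}
  {z: True, w: True, y: False}
  {w: True, z: False, y: False}
  {y: True, w: True, z: True}


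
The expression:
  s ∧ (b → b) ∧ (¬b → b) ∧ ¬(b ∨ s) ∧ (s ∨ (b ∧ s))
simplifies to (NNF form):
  False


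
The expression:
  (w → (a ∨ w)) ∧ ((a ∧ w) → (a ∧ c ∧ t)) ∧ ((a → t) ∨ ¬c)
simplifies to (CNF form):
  (c ∨ ¬a ∨ ¬c) ∧ (c ∨ ¬a ∨ ¬w) ∧ (t ∨ ¬a ∨ ¬c) ∧ (t ∨ ¬a ∨ ¬w)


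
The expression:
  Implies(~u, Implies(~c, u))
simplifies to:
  c | u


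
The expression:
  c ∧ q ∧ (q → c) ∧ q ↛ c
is never true.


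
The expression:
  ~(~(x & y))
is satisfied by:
  {x: True, y: True}


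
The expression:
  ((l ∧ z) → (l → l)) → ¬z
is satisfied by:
  {z: False}


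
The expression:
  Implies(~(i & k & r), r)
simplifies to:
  r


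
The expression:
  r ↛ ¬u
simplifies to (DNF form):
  r ∧ u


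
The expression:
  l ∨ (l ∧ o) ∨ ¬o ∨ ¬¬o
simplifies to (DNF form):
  True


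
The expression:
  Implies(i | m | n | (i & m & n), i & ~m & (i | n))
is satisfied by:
  {i: True, n: False, m: False}
  {n: False, m: False, i: False}
  {i: True, n: True, m: False}


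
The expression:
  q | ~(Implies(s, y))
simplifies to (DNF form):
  q | (s & ~y)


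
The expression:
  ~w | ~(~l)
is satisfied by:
  {l: True, w: False}
  {w: False, l: False}
  {w: True, l: True}


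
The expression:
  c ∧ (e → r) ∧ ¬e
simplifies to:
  c ∧ ¬e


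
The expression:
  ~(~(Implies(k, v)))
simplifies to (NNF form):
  v | ~k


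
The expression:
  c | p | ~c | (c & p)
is always true.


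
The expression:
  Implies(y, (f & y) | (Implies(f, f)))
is always true.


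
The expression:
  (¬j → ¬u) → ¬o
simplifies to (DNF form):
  (u ∧ ¬j) ∨ ¬o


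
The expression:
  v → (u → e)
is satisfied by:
  {e: True, u: False, v: False}
  {u: False, v: False, e: False}
  {e: True, v: True, u: False}
  {v: True, u: False, e: False}
  {e: True, u: True, v: False}
  {u: True, e: False, v: False}
  {e: True, v: True, u: True}


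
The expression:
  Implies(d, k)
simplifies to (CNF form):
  k | ~d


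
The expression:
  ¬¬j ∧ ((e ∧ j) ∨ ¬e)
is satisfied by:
  {j: True}


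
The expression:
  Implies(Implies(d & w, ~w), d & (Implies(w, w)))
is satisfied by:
  {d: True}


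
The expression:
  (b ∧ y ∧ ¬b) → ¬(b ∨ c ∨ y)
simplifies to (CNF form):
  True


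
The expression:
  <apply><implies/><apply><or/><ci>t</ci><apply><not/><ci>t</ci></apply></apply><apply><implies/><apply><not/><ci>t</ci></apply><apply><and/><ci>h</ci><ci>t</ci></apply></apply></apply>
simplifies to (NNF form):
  <ci>t</ci>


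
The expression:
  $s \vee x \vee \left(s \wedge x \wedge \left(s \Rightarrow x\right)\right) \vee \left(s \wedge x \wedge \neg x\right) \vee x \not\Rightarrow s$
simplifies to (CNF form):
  $s \vee x$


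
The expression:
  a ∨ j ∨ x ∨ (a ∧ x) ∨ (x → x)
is always true.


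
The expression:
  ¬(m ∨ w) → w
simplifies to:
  m ∨ w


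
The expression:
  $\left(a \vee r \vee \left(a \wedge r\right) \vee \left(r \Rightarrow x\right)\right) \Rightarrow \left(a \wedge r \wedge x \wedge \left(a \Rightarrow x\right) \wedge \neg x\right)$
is never true.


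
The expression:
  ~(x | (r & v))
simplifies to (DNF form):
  (~r & ~x) | (~v & ~x)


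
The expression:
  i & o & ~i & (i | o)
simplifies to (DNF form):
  False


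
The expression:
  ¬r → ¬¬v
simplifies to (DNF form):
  r ∨ v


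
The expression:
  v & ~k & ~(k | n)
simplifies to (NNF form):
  v & ~k & ~n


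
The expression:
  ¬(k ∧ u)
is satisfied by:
  {u: False, k: False}
  {k: True, u: False}
  {u: True, k: False}


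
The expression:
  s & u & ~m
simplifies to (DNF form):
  s & u & ~m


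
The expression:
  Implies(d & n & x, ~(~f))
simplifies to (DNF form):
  f | ~d | ~n | ~x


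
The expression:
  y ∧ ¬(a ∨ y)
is never true.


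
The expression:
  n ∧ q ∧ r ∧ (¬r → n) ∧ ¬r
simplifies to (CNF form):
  False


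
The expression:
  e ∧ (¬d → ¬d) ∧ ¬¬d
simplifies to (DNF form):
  d ∧ e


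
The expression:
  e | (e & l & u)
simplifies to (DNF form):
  e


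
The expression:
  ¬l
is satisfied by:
  {l: False}


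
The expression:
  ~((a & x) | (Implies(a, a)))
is never true.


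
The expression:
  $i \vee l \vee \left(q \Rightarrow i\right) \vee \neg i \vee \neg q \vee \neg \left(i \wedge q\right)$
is always true.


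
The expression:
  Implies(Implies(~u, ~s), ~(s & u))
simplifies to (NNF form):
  ~s | ~u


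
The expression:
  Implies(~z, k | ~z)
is always true.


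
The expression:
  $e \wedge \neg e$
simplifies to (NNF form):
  $\text{False}$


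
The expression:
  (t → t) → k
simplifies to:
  k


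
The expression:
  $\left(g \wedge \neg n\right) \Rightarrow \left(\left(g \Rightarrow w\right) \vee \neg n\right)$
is always true.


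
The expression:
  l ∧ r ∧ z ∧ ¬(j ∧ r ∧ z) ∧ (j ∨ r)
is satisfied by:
  {r: True, z: True, l: True, j: False}


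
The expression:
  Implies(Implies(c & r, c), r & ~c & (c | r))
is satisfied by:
  {r: True, c: False}


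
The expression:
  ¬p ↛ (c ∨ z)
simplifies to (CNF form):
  ¬c ∧ ¬p ∧ ¬z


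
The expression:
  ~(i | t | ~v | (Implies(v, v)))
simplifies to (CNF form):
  False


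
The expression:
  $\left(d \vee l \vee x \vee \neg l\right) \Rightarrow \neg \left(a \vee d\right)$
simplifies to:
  $\neg a \wedge \neg d$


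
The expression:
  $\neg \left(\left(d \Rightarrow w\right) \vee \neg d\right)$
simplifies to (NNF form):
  $d \wedge \neg w$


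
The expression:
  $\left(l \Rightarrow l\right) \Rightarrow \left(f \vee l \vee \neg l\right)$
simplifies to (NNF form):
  $\text{True}$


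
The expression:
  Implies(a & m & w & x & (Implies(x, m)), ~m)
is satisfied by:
  {w: False, m: False, x: False, a: False}
  {a: True, w: False, m: False, x: False}
  {x: True, w: False, m: False, a: False}
  {a: True, x: True, w: False, m: False}
  {m: True, a: False, w: False, x: False}
  {a: True, m: True, w: False, x: False}
  {x: True, m: True, a: False, w: False}
  {a: True, x: True, m: True, w: False}
  {w: True, x: False, m: False, a: False}
  {a: True, w: True, x: False, m: False}
  {x: True, w: True, a: False, m: False}
  {a: True, x: True, w: True, m: False}
  {m: True, w: True, x: False, a: False}
  {a: True, m: True, w: True, x: False}
  {x: True, m: True, w: True, a: False}


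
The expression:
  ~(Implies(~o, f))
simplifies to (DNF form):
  ~f & ~o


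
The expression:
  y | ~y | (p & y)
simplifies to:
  True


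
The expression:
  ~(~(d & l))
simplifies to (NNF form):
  d & l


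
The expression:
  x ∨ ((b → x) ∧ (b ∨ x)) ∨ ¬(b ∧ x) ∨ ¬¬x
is always true.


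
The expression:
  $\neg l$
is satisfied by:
  {l: False}


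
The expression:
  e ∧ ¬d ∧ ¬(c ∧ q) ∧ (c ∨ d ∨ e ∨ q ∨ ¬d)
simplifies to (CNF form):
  e ∧ ¬d ∧ (¬c ∨ ¬q)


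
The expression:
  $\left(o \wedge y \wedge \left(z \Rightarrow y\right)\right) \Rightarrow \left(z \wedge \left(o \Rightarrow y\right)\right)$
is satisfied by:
  {z: True, o: False, y: False}
  {o: False, y: False, z: False}
  {y: True, z: True, o: False}
  {y: True, o: False, z: False}
  {z: True, o: True, y: False}
  {o: True, z: False, y: False}
  {y: True, o: True, z: True}


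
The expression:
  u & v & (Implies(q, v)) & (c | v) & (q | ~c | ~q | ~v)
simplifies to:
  u & v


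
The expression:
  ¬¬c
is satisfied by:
  {c: True}
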